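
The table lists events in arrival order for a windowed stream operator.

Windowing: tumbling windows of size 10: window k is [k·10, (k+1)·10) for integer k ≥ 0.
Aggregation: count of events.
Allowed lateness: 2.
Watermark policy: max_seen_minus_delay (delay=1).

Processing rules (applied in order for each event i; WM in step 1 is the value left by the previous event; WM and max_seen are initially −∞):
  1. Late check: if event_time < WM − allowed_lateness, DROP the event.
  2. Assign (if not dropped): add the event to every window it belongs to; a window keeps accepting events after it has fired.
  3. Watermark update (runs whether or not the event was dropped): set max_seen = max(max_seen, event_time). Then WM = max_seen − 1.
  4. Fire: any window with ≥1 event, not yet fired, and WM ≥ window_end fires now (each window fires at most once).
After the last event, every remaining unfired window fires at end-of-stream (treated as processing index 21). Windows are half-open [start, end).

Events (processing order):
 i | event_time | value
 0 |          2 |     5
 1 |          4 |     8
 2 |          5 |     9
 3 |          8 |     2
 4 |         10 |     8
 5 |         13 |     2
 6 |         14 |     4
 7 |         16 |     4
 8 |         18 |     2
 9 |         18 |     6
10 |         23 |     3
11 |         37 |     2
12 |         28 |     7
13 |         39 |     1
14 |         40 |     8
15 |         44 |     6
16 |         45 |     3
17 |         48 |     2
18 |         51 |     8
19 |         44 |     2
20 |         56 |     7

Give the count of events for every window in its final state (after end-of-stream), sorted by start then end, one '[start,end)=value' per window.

i=0 t=2 v=5: → [0,10); WM=1
i=1 t=4 v=8: → [0,10); WM=3
i=2 t=5 v=9: → [0,10); WM=4
i=3 t=8 v=2: → [0,10); WM=7
i=4 t=10 v=8: → [10,20); WM=9
i=5 t=13 v=2: → [10,20); WM=12; [0,10) fires=4
i=6 t=14 v=4: → [10,20); WM=13
i=7 t=16 v=4: → [10,20); WM=15
i=8 t=18 v=2: → [10,20); WM=17
i=9 t=18 v=6: → [10,20); WM=17
i=10 t=23 v=3: → [20,30); WM=22; [10,20) fires=6
i=11 t=37 v=2: → [30,40); WM=36; [20,30) fires=1
i=12 t=28 v=7: DROP (t<36-2); WM=36
i=13 t=39 v=1: → [30,40); WM=38
i=14 t=40 v=8: → [40,50); WM=39
i=15 t=44 v=6: → [40,50); WM=43; [30,40) fires=2
i=16 t=45 v=3: → [40,50); WM=44
i=17 t=48 v=2: → [40,50); WM=47
i=18 t=51 v=8: → [50,60); WM=50; [40,50) fires=4
i=19 t=44 v=2: DROP (t<50-2); WM=50
i=20 t=56 v=7: → [50,60); WM=55

[0,10)=4 [10,20)=6 [20,30)=1 [30,40)=2 [40,50)=4 [50,60)=2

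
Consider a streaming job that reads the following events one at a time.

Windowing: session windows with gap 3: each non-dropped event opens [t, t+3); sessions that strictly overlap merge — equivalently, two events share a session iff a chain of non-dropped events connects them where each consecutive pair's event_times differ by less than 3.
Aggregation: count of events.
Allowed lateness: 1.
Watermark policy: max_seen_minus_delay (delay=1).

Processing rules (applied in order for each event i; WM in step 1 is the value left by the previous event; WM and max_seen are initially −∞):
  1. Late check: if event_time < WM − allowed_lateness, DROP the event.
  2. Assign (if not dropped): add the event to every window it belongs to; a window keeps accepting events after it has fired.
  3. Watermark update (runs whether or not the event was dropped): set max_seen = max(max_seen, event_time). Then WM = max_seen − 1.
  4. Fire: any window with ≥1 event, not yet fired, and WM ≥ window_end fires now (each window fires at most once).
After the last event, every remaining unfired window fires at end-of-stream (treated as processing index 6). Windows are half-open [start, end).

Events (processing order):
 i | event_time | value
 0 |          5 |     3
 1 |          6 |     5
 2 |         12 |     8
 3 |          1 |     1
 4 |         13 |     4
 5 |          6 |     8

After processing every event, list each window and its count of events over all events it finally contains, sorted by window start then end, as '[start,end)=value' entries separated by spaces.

[5,9)=2 [12,16)=2

i=0 t=5 v=3: → [5,8); WM=4
i=1 t=6 v=5: → [5,9); WM=5
i=2 t=12 v=8: → [12,15); WM=11
i=3 t=1 v=1: DROP (t<11-1); WM=11
i=4 t=13 v=4: → [12,16); WM=12
i=5 t=6 v=8: DROP (t<12-1); WM=12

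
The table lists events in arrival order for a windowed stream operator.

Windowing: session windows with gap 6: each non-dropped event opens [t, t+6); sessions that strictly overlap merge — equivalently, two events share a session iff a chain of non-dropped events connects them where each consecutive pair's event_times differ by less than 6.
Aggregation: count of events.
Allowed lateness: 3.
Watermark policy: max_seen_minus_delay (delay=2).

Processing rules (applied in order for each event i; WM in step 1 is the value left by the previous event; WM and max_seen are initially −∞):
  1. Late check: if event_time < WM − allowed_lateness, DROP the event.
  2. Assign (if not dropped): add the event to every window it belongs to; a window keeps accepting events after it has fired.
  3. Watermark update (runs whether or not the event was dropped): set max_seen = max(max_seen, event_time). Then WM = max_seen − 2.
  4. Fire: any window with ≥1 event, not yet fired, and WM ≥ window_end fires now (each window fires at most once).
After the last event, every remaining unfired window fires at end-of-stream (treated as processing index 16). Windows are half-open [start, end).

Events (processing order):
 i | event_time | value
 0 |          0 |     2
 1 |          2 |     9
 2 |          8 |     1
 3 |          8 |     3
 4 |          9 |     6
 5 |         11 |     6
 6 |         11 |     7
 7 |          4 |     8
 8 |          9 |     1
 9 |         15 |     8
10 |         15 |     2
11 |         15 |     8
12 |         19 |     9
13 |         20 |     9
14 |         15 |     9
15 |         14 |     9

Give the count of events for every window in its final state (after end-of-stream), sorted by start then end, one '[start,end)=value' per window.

i=0 t=0 v=2: → [0,6); WM=-2
i=1 t=2 v=9: → [0,8); WM=0
i=2 t=8 v=1: → [8,14); WM=6
i=3 t=8 v=3: → [8,14); WM=6
i=4 t=9 v=6: → [8,15); WM=7
i=5 t=11 v=6: → [8,17); WM=9
i=6 t=11 v=7: → [8,17); WM=9
i=7 t=4 v=8: DROP (t<9-3); WM=9
i=8 t=9 v=1: → [8,17); WM=9
i=9 t=15 v=8: → [8,21); WM=13
i=10 t=15 v=2: → [8,21); WM=13
i=11 t=15 v=8: → [8,21); WM=13
i=12 t=19 v=9: → [8,25); WM=17
i=13 t=20 v=9: → [8,26); WM=18
i=14 t=15 v=9: → [8,26); WM=18
i=15 t=14 v=9: DROP (t<18-3); WM=18

[0,8)=2 [8,26)=12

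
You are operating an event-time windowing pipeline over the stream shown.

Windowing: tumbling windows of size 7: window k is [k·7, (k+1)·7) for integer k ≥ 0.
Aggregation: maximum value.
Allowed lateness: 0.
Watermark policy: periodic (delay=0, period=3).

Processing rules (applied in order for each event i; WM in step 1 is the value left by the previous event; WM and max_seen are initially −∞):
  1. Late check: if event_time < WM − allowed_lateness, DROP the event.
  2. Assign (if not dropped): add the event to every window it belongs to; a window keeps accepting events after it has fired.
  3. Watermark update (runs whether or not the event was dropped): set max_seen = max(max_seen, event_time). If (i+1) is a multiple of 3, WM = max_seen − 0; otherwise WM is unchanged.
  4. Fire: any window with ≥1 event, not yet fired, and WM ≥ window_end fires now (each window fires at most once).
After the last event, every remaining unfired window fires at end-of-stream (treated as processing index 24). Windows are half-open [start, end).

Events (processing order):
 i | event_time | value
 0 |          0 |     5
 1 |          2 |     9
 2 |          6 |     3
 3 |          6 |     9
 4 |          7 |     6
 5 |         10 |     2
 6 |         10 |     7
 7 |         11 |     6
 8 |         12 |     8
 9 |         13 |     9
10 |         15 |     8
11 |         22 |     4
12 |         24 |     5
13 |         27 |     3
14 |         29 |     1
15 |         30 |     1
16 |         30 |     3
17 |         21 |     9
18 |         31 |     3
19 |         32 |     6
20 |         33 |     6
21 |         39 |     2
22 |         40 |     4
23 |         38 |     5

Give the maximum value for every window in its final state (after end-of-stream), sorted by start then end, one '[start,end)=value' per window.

i=0 t=0 v=5: → [0,7); WM=−∞
i=1 t=2 v=9: → [0,7); WM=−∞
i=2 t=6 v=3: → [0,7); WM=6
i=3 t=6 v=9: → [0,7); WM=6
i=4 t=7 v=6: → [7,14); WM=6
i=5 t=10 v=2: → [7,14); WM=10; [0,7) fires=9
i=6 t=10 v=7: → [7,14); WM=10
i=7 t=11 v=6: → [7,14); WM=10
i=8 t=12 v=8: → [7,14); WM=12
i=9 t=13 v=9: → [7,14); WM=12
i=10 t=15 v=8: → [14,21); WM=12
i=11 t=22 v=4: → [21,28); WM=22; [7,14) fires=9 [14,21) fires=8
i=12 t=24 v=5: → [21,28); WM=22
i=13 t=27 v=3: → [21,28); WM=22
i=14 t=29 v=1: → [28,35); WM=29; [21,28) fires=5
i=15 t=30 v=1: → [28,35); WM=29
i=16 t=30 v=3: → [28,35); WM=29
i=17 t=21 v=9: DROP (t<29-0); WM=30
i=18 t=31 v=3: → [28,35); WM=30
i=19 t=32 v=6: → [28,35); WM=30
i=20 t=33 v=6: → [28,35); WM=33
i=21 t=39 v=2: → [35,42); WM=33
i=22 t=40 v=4: → [35,42); WM=33
i=23 t=38 v=5: → [35,42); WM=40; [28,35) fires=6

[0,7)=9 [7,14)=9 [14,21)=8 [21,28)=5 [28,35)=6 [35,42)=5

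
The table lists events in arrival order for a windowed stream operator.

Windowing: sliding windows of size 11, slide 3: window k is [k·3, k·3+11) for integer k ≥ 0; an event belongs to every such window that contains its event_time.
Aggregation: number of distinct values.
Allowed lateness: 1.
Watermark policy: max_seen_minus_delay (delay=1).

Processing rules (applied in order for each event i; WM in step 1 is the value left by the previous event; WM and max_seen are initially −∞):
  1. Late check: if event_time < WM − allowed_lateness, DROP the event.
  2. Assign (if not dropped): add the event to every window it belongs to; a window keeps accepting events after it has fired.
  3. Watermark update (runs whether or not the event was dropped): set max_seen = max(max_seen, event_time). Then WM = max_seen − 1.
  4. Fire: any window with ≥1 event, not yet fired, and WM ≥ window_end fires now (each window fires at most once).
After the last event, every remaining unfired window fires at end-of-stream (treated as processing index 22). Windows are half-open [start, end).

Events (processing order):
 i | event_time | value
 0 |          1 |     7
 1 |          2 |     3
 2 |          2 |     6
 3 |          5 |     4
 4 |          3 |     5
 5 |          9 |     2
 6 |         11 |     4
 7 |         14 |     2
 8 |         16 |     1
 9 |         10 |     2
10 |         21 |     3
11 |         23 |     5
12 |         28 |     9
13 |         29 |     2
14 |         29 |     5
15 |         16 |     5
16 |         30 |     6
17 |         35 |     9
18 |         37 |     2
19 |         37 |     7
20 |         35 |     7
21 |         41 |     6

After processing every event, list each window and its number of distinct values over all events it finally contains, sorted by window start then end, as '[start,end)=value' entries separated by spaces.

[0,11)=6 [3,14)=3 [6,17)=3 [9,20)=3 [12,23)=3 [15,26)=3 [18,29)=3 [21,32)=5 [24,35)=4 [27,38)=5 [30,41)=4 [33,44)=4 [36,47)=3 [39,50)=1

i=0 t=1 v=7: → [0,11); WM=0
i=1 t=2 v=3: → [0,11); WM=1
i=2 t=2 v=6: → [0,11); WM=1
i=3 t=5 v=4: → [3,14),[0,11); WM=4
i=4 t=3 v=5: → [3,14),[0,11); WM=4
i=5 t=9 v=2: → [9,20),[6,17),[3,14),[0,11); WM=8
i=6 t=11 v=4: → [9,20),[6,17),[3,14); WM=10
i=7 t=14 v=2: → [12,23),[9,20),[6,17); WM=13; [0,11) fires=6
i=8 t=16 v=1: → [15,26),[12,23),[9,20),[6,17); WM=15; [3,14) fires=3
i=9 t=10 v=2: DROP (t<15-1); WM=15
i=10 t=21 v=3: → [21,32),[18,29),[15,26),[12,23); WM=20; [6,17) fires=3 [9,20) fires=3
i=11 t=23 v=5: → [21,32),[18,29),[15,26); WM=22
i=12 t=28 v=9: → [27,38),[24,35),[21,32),[18,29); WM=27; [12,23) fires=3 [15,26) fires=3
i=13 t=29 v=2: → [27,38),[24,35),[21,32); WM=28
i=14 t=29 v=5: → [27,38),[24,35),[21,32); WM=28
i=15 t=16 v=5: DROP (t<28-1); WM=28
i=16 t=30 v=6: → [30,41),[27,38),[24,35),[21,32); WM=29; [18,29) fires=3
i=17 t=35 v=9: → [33,44),[30,41),[27,38); WM=34; [21,32) fires=5
i=18 t=37 v=2: → [36,47),[33,44),[30,41),[27,38); WM=36; [24,35) fires=4
i=19 t=37 v=7: → [36,47),[33,44),[30,41),[27,38); WM=36
i=20 t=35 v=7: → [33,44),[30,41),[27,38); WM=36
i=21 t=41 v=6: → [39,50),[36,47),[33,44); WM=40; [27,38) fires=5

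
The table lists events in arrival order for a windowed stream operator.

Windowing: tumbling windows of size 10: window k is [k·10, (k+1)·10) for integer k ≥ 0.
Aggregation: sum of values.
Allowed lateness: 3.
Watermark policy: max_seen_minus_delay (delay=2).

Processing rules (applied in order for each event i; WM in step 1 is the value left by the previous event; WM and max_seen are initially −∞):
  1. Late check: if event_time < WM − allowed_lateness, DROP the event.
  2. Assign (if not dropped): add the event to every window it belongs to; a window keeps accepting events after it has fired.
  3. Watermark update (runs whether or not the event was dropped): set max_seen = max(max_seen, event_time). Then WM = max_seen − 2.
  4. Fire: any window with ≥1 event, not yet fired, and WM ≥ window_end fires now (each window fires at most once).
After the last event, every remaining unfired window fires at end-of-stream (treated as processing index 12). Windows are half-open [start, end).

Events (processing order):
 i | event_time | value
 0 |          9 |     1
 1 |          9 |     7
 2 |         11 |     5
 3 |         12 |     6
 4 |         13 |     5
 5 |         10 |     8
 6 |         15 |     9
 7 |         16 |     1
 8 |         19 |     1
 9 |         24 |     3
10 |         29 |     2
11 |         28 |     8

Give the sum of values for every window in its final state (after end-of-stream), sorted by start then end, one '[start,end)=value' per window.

i=0 t=9 v=1: → [0,10); WM=7
i=1 t=9 v=7: → [0,10); WM=7
i=2 t=11 v=5: → [10,20); WM=9
i=3 t=12 v=6: → [10,20); WM=10; [0,10) fires=8
i=4 t=13 v=5: → [10,20); WM=11
i=5 t=10 v=8: → [10,20); WM=11
i=6 t=15 v=9: → [10,20); WM=13
i=7 t=16 v=1: → [10,20); WM=14
i=8 t=19 v=1: → [10,20); WM=17
i=9 t=24 v=3: → [20,30); WM=22; [10,20) fires=35
i=10 t=29 v=2: → [20,30); WM=27
i=11 t=28 v=8: → [20,30); WM=27

[0,10)=8 [10,20)=35 [20,30)=13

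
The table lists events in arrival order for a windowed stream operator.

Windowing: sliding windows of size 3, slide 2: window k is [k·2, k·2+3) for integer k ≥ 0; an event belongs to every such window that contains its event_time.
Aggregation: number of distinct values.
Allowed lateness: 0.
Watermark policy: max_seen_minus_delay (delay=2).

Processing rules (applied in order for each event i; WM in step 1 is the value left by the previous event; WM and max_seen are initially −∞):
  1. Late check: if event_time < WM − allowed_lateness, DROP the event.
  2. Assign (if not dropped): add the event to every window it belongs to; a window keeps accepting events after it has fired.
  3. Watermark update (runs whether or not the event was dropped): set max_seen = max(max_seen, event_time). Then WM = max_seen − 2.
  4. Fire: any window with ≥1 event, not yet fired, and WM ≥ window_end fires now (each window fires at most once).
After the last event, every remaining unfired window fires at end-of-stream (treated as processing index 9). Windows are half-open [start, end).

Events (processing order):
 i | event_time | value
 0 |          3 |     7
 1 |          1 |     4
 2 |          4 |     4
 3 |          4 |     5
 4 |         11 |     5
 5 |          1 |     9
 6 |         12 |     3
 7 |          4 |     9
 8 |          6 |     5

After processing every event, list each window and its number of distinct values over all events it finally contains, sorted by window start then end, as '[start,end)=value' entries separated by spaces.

i=0 t=3 v=7: → [2,5); WM=1
i=1 t=1 v=4: → [0,3); WM=1
i=2 t=4 v=4: → [4,7),[2,5); WM=2
i=3 t=4 v=5: → [4,7),[2,5); WM=2
i=4 t=11 v=5: → [10,13); WM=9; [0,3) fires=1 [2,5) fires=3 [4,7) fires=2
i=5 t=1 v=9: DROP (t<9-0); WM=9
i=6 t=12 v=3: → [12,15),[10,13); WM=10
i=7 t=4 v=9: DROP (t<10-0); WM=10
i=8 t=6 v=5: DROP (t<10-0); WM=10

[0,3)=1 [2,5)=3 [4,7)=2 [10,13)=2 [12,15)=1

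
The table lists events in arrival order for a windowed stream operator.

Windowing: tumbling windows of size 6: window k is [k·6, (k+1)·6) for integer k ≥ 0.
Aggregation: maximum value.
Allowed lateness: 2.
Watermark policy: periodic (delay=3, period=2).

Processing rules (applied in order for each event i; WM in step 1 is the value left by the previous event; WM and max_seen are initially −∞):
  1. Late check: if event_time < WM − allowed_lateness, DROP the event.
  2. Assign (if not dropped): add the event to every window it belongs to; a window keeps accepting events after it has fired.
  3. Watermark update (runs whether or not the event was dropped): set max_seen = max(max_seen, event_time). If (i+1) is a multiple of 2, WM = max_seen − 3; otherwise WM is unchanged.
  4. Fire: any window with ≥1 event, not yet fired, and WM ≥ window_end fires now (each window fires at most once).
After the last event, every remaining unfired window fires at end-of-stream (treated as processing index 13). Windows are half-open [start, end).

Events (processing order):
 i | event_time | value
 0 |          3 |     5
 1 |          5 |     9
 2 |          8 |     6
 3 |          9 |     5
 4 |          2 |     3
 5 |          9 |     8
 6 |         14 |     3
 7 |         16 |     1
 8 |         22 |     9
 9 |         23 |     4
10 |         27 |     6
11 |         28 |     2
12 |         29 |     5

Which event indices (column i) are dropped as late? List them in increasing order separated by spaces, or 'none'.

4

i=0 t=3 v=5: → [0,6); WM=−∞
i=1 t=5 v=9: → [0,6); WM=2
i=2 t=8 v=6: → [6,12); WM=2
i=3 t=9 v=5: → [6,12); WM=6; [0,6) fires=9
i=4 t=2 v=3: DROP (t<6-2); WM=6
i=5 t=9 v=8: → [6,12); WM=6
i=6 t=14 v=3: → [12,18); WM=6
i=7 t=16 v=1: → [12,18); WM=13; [6,12) fires=8
i=8 t=22 v=9: → [18,24); WM=13
i=9 t=23 v=4: → [18,24); WM=20; [12,18) fires=3
i=10 t=27 v=6: → [24,30); WM=20
i=11 t=28 v=2: → [24,30); WM=25; [18,24) fires=9
i=12 t=29 v=5: → [24,30); WM=25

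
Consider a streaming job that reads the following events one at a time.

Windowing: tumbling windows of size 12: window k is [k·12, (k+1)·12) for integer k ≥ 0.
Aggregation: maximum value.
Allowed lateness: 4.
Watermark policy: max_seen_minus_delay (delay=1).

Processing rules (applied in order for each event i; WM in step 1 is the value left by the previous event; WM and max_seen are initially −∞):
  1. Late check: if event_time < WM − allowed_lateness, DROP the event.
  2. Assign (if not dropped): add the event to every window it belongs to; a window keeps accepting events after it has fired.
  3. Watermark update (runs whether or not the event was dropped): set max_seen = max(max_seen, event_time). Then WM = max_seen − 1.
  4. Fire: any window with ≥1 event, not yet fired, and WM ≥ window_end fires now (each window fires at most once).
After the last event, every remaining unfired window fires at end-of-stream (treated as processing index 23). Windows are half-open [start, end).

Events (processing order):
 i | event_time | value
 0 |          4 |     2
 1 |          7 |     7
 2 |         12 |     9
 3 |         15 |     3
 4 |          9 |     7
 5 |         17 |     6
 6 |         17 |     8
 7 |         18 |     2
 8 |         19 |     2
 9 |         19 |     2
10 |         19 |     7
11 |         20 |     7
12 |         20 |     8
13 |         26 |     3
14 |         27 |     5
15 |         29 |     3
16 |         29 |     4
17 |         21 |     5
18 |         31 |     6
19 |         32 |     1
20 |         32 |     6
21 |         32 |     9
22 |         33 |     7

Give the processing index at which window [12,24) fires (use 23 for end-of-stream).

13

i=0 t=4 v=2: → [0,12); WM=3
i=1 t=7 v=7: → [0,12); WM=6
i=2 t=12 v=9: → [12,24); WM=11
i=3 t=15 v=3: → [12,24); WM=14; [0,12) fires=7
i=4 t=9 v=7: DROP (t<14-4); WM=14
i=5 t=17 v=6: → [12,24); WM=16
i=6 t=17 v=8: → [12,24); WM=16
i=7 t=18 v=2: → [12,24); WM=17
i=8 t=19 v=2: → [12,24); WM=18
i=9 t=19 v=2: → [12,24); WM=18
i=10 t=19 v=7: → [12,24); WM=18
i=11 t=20 v=7: → [12,24); WM=19
i=12 t=20 v=8: → [12,24); WM=19
i=13 t=26 v=3: → [24,36); WM=25; [12,24) fires=9
i=14 t=27 v=5: → [24,36); WM=26
i=15 t=29 v=3: → [24,36); WM=28
i=16 t=29 v=4: → [24,36); WM=28
i=17 t=21 v=5: DROP (t<28-4); WM=28
i=18 t=31 v=6: → [24,36); WM=30
i=19 t=32 v=1: → [24,36); WM=31
i=20 t=32 v=6: → [24,36); WM=31
i=21 t=32 v=9: → [24,36); WM=31
i=22 t=33 v=7: → [24,36); WM=32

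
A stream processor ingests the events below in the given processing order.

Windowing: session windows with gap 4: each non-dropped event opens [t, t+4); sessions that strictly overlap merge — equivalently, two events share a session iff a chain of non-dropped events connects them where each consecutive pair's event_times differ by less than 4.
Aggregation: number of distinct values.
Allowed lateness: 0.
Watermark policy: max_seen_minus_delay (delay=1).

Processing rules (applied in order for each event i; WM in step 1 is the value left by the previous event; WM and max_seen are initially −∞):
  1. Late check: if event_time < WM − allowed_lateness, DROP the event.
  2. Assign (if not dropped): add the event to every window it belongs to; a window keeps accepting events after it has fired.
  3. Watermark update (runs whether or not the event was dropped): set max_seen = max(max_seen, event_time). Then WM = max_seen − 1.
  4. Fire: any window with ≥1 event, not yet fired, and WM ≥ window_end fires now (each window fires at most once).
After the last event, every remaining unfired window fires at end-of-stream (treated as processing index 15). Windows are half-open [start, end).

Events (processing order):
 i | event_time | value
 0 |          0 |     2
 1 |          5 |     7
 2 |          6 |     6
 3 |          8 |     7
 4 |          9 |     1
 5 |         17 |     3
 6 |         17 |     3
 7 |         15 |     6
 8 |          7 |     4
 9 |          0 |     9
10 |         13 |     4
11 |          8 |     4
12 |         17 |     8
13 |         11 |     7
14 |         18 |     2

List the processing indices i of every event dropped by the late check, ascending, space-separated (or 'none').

i=0 t=0 v=2: → [0,4); WM=-1
i=1 t=5 v=7: → [5,9); WM=4
i=2 t=6 v=6: → [5,10); WM=5
i=3 t=8 v=7: → [5,12); WM=7
i=4 t=9 v=1: → [5,13); WM=8
i=5 t=17 v=3: → [17,21); WM=16
i=6 t=17 v=3: → [17,21); WM=16
i=7 t=15 v=6: DROP (t<16-0); WM=16
i=8 t=7 v=4: DROP (t<16-0); WM=16
i=9 t=0 v=9: DROP (t<16-0); WM=16
i=10 t=13 v=4: DROP (t<16-0); WM=16
i=11 t=8 v=4: DROP (t<16-0); WM=16
i=12 t=17 v=8: → [17,21); WM=16
i=13 t=11 v=7: DROP (t<16-0); WM=16
i=14 t=18 v=2: → [17,22); WM=17

7 8 9 10 11 13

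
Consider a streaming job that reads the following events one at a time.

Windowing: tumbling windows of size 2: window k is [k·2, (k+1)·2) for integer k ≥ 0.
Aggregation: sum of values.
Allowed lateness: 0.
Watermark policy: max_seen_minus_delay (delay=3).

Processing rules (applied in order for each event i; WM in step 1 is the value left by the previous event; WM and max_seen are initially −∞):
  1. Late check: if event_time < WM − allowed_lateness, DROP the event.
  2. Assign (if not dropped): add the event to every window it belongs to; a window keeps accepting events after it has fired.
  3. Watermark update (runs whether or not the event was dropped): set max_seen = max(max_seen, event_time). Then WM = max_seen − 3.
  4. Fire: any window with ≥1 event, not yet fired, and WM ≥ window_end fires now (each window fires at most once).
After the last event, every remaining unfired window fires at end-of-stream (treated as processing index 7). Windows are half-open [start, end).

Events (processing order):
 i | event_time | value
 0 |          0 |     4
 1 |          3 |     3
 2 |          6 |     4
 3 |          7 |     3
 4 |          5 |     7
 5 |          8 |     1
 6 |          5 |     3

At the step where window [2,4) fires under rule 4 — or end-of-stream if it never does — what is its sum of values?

3

i=0 t=0 v=4: → [0,2); WM=-3
i=1 t=3 v=3: → [2,4); WM=0
i=2 t=6 v=4: → [6,8); WM=3; [0,2) fires=4
i=3 t=7 v=3: → [6,8); WM=4; [2,4) fires=3
i=4 t=5 v=7: → [4,6); WM=4
i=5 t=8 v=1: → [8,10); WM=5
i=6 t=5 v=3: → [4,6); WM=5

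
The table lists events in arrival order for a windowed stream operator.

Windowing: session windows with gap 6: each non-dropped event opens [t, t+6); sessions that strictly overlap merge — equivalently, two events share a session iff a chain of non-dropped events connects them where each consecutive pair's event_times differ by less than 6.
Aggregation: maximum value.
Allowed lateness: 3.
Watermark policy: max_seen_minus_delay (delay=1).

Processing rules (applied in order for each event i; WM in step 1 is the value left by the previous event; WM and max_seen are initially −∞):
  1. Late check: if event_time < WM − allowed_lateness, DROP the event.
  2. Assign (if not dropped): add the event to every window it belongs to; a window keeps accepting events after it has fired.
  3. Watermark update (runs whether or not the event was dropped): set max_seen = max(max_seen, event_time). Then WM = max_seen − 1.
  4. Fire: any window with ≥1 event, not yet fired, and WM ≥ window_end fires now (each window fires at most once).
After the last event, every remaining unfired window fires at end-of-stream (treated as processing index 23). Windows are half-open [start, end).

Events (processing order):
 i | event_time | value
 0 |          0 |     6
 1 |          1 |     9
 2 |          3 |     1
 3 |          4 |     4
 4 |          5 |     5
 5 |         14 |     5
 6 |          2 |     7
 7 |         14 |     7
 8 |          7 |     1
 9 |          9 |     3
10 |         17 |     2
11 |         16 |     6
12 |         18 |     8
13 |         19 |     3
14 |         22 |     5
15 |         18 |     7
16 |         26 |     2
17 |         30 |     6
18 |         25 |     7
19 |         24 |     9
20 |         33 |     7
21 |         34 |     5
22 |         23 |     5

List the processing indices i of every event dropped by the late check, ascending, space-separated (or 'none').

i=0 t=0 v=6: → [0,6); WM=-1
i=1 t=1 v=9: → [0,7); WM=0
i=2 t=3 v=1: → [0,9); WM=2
i=3 t=4 v=4: → [0,10); WM=3
i=4 t=5 v=5: → [0,11); WM=4
i=5 t=14 v=5: → [14,20); WM=13
i=6 t=2 v=7: DROP (t<13-3); WM=13
i=7 t=14 v=7: → [14,20); WM=13
i=8 t=7 v=1: DROP (t<13-3); WM=13
i=9 t=9 v=3: DROP (t<13-3); WM=13
i=10 t=17 v=2: → [14,23); WM=16
i=11 t=16 v=6: → [14,23); WM=16
i=12 t=18 v=8: → [14,24); WM=17
i=13 t=19 v=3: → [14,25); WM=18
i=14 t=22 v=5: → [14,28); WM=21
i=15 t=18 v=7: → [14,28); WM=21
i=16 t=26 v=2: → [14,32); WM=25
i=17 t=30 v=6: → [14,36); WM=29
i=18 t=25 v=7: DROP (t<29-3); WM=29
i=19 t=24 v=9: DROP (t<29-3); WM=29
i=20 t=33 v=7: → [14,39); WM=32
i=21 t=34 v=5: → [14,40); WM=33
i=22 t=23 v=5: DROP (t<33-3); WM=33

6 8 9 18 19 22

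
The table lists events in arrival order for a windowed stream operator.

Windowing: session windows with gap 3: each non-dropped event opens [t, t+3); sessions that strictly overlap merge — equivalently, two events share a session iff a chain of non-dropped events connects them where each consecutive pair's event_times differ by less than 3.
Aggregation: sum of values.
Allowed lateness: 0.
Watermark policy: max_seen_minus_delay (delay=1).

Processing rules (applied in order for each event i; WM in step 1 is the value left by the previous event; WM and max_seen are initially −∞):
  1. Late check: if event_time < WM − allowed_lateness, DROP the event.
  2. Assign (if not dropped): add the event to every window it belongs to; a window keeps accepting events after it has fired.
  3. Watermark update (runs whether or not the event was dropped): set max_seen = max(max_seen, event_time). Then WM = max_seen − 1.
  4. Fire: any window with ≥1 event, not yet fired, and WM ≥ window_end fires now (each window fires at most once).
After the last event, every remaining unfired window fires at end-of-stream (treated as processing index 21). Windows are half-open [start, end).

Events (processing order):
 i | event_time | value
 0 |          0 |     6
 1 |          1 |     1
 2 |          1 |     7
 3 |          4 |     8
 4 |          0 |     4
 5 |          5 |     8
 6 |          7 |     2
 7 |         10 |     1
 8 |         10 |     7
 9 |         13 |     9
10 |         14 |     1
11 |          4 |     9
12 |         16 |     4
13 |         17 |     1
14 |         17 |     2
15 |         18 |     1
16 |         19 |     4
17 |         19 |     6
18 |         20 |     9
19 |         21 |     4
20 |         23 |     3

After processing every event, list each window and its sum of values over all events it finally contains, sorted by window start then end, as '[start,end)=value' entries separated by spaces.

[0,4)=14 [4,10)=18 [10,13)=8 [13,26)=44

i=0 t=0 v=6: → [0,3); WM=-1
i=1 t=1 v=1: → [0,4); WM=0
i=2 t=1 v=7: → [0,4); WM=0
i=3 t=4 v=8: → [4,7); WM=3
i=4 t=0 v=4: DROP (t<3-0); WM=3
i=5 t=5 v=8: → [4,8); WM=4
i=6 t=7 v=2: → [4,10); WM=6
i=7 t=10 v=1: → [10,13); WM=9
i=8 t=10 v=7: → [10,13); WM=9
i=9 t=13 v=9: → [13,16); WM=12
i=10 t=14 v=1: → [13,17); WM=13
i=11 t=4 v=9: DROP (t<13-0); WM=13
i=12 t=16 v=4: → [13,19); WM=15
i=13 t=17 v=1: → [13,20); WM=16
i=14 t=17 v=2: → [13,20); WM=16
i=15 t=18 v=1: → [13,21); WM=17
i=16 t=19 v=4: → [13,22); WM=18
i=17 t=19 v=6: → [13,22); WM=18
i=18 t=20 v=9: → [13,23); WM=19
i=19 t=21 v=4: → [13,24); WM=20
i=20 t=23 v=3: → [13,26); WM=22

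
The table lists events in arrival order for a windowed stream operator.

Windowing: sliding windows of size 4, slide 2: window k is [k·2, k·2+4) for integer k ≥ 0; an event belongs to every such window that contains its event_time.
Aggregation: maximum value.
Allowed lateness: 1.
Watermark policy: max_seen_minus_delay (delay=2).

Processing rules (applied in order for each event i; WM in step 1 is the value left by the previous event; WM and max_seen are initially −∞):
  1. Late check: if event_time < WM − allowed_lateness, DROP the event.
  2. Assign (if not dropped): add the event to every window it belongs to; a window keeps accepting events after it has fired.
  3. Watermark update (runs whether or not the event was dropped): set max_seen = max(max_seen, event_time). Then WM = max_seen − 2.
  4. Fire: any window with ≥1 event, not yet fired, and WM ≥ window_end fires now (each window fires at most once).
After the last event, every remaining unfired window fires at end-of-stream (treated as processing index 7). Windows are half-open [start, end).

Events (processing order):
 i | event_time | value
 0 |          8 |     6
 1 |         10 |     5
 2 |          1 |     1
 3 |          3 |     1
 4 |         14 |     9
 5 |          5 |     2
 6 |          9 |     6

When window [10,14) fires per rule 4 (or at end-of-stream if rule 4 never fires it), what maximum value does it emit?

i=0 t=8 v=6: → [8,12),[6,10); WM=6
i=1 t=10 v=5: → [10,14),[8,12); WM=8
i=2 t=1 v=1: DROP (t<8-1); WM=8
i=3 t=3 v=1: DROP (t<8-1); WM=8
i=4 t=14 v=9: → [14,18),[12,16); WM=12; [6,10) fires=6 [8,12) fires=6
i=5 t=5 v=2: DROP (t<12-1); WM=12
i=6 t=9 v=6: DROP (t<12-1); WM=12

5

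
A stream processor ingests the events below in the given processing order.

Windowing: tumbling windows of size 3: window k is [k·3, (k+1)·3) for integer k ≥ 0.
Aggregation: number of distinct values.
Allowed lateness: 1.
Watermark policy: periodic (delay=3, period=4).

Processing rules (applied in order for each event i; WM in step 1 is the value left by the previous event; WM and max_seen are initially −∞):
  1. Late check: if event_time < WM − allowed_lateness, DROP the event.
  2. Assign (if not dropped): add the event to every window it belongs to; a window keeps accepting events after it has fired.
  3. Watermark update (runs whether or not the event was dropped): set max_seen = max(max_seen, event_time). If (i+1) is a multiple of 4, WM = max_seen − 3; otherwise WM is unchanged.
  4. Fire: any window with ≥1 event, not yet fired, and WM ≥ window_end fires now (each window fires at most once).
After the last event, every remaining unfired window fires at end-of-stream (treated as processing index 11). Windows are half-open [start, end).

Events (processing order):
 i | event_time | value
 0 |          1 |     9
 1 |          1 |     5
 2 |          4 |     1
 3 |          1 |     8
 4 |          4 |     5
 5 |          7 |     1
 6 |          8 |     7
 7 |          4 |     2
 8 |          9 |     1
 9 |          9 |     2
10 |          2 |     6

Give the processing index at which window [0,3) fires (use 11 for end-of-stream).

i=0 t=1 v=9: → [0,3); WM=−∞
i=1 t=1 v=5: → [0,3); WM=−∞
i=2 t=4 v=1: → [3,6); WM=−∞
i=3 t=1 v=8: → [0,3); WM=1
i=4 t=4 v=5: → [3,6); WM=1
i=5 t=7 v=1: → [6,9); WM=1
i=6 t=8 v=7: → [6,9); WM=1
i=7 t=4 v=2: → [3,6); WM=5; [0,3) fires=3
i=8 t=9 v=1: → [9,12); WM=5
i=9 t=9 v=2: → [9,12); WM=5
i=10 t=2 v=6: DROP (t<5-1); WM=5

7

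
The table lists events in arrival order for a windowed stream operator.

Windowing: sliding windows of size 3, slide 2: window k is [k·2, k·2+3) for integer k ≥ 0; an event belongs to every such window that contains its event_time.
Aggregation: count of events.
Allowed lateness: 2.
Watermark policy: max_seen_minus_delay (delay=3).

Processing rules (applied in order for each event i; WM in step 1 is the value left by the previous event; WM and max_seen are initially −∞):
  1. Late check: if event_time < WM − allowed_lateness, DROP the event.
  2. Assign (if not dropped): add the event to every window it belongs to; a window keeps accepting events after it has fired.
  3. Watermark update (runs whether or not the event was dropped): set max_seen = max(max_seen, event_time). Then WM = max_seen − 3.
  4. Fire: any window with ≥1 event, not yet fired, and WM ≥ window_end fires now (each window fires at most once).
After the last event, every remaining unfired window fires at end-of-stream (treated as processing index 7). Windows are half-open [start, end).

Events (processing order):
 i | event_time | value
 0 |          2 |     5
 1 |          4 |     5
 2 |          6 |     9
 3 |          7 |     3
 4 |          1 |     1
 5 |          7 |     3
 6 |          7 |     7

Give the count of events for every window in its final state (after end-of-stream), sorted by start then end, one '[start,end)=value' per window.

[0,3)=1 [2,5)=2 [4,7)=2 [6,9)=4

i=0 t=2 v=5: → [2,5),[0,3); WM=-1
i=1 t=4 v=5: → [4,7),[2,5); WM=1
i=2 t=6 v=9: → [6,9),[4,7); WM=3; [0,3) fires=1
i=3 t=7 v=3: → [6,9); WM=4
i=4 t=1 v=1: DROP (t<4-2); WM=4
i=5 t=7 v=3: → [6,9); WM=4
i=6 t=7 v=7: → [6,9); WM=4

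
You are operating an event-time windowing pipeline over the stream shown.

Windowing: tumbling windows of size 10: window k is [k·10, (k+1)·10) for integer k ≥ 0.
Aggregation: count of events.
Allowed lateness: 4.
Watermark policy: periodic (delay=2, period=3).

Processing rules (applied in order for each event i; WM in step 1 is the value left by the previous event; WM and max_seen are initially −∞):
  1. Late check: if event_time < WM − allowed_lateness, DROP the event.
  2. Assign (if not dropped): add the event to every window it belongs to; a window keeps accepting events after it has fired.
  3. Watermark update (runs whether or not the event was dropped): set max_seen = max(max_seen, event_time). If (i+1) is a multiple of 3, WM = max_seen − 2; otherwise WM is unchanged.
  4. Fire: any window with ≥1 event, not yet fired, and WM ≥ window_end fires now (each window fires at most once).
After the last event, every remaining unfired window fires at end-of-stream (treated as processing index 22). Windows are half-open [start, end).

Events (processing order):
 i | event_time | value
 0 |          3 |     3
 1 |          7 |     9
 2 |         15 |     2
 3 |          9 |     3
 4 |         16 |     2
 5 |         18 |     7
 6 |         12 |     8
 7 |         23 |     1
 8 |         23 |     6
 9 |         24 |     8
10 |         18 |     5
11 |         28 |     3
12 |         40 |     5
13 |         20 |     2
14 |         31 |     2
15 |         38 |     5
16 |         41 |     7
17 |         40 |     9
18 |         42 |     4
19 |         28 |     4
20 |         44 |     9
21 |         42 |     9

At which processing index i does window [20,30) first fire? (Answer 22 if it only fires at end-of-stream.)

14

i=0 t=3 v=3: → [0,10); WM=−∞
i=1 t=7 v=9: → [0,10); WM=−∞
i=2 t=15 v=2: → [10,20); WM=13; [0,10) fires=2
i=3 t=9 v=3: → [0,10); WM=13
i=4 t=16 v=2: → [10,20); WM=13
i=5 t=18 v=7: → [10,20); WM=16
i=6 t=12 v=8: → [10,20); WM=16
i=7 t=23 v=1: → [20,30); WM=16
i=8 t=23 v=6: → [20,30); WM=21; [10,20) fires=4
i=9 t=24 v=8: → [20,30); WM=21
i=10 t=18 v=5: → [10,20); WM=21
i=11 t=28 v=3: → [20,30); WM=26
i=12 t=40 v=5: → [40,50); WM=26
i=13 t=20 v=2: DROP (t<26-4); WM=26
i=14 t=31 v=2: → [30,40); WM=38; [20,30) fires=4
i=15 t=38 v=5: → [30,40); WM=38
i=16 t=41 v=7: → [40,50); WM=38
i=17 t=40 v=9: → [40,50); WM=39
i=18 t=42 v=4: → [40,50); WM=39
i=19 t=28 v=4: DROP (t<39-4); WM=39
i=20 t=44 v=9: → [40,50); WM=42; [30,40) fires=2
i=21 t=42 v=9: → [40,50); WM=42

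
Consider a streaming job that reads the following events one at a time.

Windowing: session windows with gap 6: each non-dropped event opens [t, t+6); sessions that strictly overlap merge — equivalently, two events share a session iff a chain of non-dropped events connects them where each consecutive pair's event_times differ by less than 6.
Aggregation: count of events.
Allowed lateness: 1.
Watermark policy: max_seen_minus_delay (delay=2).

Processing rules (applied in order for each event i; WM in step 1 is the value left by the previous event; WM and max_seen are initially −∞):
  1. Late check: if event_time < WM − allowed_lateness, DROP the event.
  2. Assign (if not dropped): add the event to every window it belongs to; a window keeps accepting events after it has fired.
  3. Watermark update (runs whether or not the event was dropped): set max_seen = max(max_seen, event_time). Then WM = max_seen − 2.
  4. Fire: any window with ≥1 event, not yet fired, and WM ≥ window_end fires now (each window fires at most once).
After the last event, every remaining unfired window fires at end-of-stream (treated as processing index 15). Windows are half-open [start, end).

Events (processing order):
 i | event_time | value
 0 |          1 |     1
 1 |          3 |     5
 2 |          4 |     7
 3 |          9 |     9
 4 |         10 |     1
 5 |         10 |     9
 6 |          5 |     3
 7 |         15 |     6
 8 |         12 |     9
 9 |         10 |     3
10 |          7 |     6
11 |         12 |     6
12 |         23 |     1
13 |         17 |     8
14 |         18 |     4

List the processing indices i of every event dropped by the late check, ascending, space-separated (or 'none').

6 9 10 13 14

i=0 t=1 v=1: → [1,7); WM=-1
i=1 t=3 v=5: → [1,9); WM=1
i=2 t=4 v=7: → [1,10); WM=2
i=3 t=9 v=9: → [1,15); WM=7
i=4 t=10 v=1: → [1,16); WM=8
i=5 t=10 v=9: → [1,16); WM=8
i=6 t=5 v=3: DROP (t<8-1); WM=8
i=7 t=15 v=6: → [1,21); WM=13
i=8 t=12 v=9: → [1,21); WM=13
i=9 t=10 v=3: DROP (t<13-1); WM=13
i=10 t=7 v=6: DROP (t<13-1); WM=13
i=11 t=12 v=6: → [1,21); WM=13
i=12 t=23 v=1: → [23,29); WM=21
i=13 t=17 v=8: DROP (t<21-1); WM=21
i=14 t=18 v=4: DROP (t<21-1); WM=21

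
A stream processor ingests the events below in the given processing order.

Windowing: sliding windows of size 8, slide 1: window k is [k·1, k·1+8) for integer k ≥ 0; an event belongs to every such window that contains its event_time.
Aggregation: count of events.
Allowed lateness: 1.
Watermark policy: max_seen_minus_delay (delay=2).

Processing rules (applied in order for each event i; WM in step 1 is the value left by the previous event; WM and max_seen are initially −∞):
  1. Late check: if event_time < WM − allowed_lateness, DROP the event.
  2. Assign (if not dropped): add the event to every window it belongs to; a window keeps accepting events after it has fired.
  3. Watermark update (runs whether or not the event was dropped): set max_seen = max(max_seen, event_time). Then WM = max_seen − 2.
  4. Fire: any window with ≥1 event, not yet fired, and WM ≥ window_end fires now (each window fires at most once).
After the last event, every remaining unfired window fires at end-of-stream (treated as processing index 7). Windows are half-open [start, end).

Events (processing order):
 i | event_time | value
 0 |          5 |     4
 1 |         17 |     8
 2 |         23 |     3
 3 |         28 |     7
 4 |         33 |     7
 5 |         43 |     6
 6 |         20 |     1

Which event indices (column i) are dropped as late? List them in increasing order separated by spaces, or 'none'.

i=0 t=5 v=4: → [5,13),[4,12),[3,11),[2,10),[1,9),[0,8); WM=3
i=1 t=17 v=8: → [17,25),[16,24),[15,23),[14,22),[13,21),[12,20),[11,19),[10,18); WM=15; [0,8) fires=1 [1,9) fires=1 [2,10) fires=1 [3,11) fires=1 [4,12) fires=1 [5,13) fires=1
i=2 t=23 v=3: → [23,31),[22,30),[21,29),[20,28),[19,27),[18,26),[17,25),[16,24); WM=21; [10,18) fires=1 [11,19) fires=1 [12,20) fires=1 [13,21) fires=1
i=3 t=28 v=7: → [28,36),[27,35),[26,34),[25,33),[24,32),[23,31),[22,30),[21,29); WM=26; [14,22) fires=1 [15,23) fires=1 [16,24) fires=2 [17,25) fires=2 [18,26) fires=1
i=4 t=33 v=7: → [33,41),[32,40),[31,39),[30,38),[29,37),[28,36),[27,35),[26,34); WM=31; [19,27) fires=1 [20,28) fires=1 [21,29) fires=2 [22,30) fires=2 [23,31) fires=2
i=5 t=43 v=6: → [43,51),[42,50),[41,49),[40,48),[39,47),[38,46),[37,45),[36,44); WM=41; [24,32) fires=1 [25,33) fires=1 [26,34) fires=2 [27,35) fires=2 [28,36) fires=2 [29,37) fires=1 [30,38) fires=1 [31,39) fires=1 [32,40) fires=1 [33,41) fires=1
i=6 t=20 v=1: DROP (t<41-1); WM=41

6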